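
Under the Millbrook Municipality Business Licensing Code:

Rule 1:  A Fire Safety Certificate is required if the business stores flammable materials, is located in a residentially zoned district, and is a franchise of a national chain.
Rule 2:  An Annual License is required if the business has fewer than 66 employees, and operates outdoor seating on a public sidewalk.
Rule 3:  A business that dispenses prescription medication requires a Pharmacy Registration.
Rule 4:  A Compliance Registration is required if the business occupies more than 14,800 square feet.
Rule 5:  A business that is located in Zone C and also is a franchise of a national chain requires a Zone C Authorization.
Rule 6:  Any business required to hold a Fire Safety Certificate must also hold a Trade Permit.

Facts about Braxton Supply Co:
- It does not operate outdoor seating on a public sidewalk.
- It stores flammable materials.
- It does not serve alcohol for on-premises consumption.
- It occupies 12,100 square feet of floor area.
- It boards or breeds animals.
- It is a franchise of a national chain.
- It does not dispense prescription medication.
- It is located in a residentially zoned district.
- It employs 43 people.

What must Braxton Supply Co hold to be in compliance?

Rule 1: stores flammable materials; is located in a residentially zoned district; is a franchise of a national chain → Fire Safety Certificate required.
Rule 2: employees 43 < 66; does not operate outdoor seating on a public sidewalk → Annual License not required.
Rule 3: does not dispense prescription medication → Pharmacy Registration not required.
Rule 4: floor area 12,100 square feet ≤ 14,800 square feet → Compliance Registration not required.
Rule 5: is located in a residentially zoned district (not: is located in Zone C); is a franchise of a national chain → Zone C Authorization not required.
Rule 6: Fire Safety Certificate is required → Trade Permit also required.

Fire Safety Certificate, Trade Permit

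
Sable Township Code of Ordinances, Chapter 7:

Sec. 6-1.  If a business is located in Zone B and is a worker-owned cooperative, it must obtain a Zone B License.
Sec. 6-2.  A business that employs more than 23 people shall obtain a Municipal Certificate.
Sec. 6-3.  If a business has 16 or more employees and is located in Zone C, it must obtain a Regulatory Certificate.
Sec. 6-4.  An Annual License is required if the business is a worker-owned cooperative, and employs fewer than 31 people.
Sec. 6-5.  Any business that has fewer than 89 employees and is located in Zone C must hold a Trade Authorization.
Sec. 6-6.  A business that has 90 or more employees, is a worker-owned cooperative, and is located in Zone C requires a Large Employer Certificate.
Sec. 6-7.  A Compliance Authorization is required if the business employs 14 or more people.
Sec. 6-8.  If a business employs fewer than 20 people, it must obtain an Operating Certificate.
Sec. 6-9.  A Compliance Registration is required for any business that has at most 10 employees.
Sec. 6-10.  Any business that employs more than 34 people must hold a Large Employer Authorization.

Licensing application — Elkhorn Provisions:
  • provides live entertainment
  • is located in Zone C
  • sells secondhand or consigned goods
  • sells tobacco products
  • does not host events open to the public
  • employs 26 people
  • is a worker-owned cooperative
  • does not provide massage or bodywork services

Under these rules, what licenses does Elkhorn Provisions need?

Sec. 6-1. is located in Zone C (not: is located in Zone B); is a worker-owned cooperative → Zone B License not required.
Sec. 6-2. employees 26 > 23 → Municipal Certificate required.
Sec. 6-3. employees 26 ≥ 16; is located in Zone C → Regulatory Certificate required.
Sec. 6-4. is a worker-owned cooperative; employees 26 < 31 → Annual License required.
Sec. 6-5. employees 26 < 89; is located in Zone C → Trade Authorization required.
Sec. 6-6. employees 26 < 90; is a worker-owned cooperative; is located in Zone C → Large Employer Certificate not required.
Sec. 6-7. employees 26 ≥ 14 → Compliance Authorization required.
Sec. 6-8. employees 26 ≥ 20 → Operating Certificate not required.
Sec. 6-9. employees 26 > 10 → Compliance Registration not required.
Sec. 6-10. employees 26 ≤ 34 → Large Employer Authorization not required.

Annual License, Compliance Authorization, Municipal Certificate, Regulatory Certificate, Trade Authorization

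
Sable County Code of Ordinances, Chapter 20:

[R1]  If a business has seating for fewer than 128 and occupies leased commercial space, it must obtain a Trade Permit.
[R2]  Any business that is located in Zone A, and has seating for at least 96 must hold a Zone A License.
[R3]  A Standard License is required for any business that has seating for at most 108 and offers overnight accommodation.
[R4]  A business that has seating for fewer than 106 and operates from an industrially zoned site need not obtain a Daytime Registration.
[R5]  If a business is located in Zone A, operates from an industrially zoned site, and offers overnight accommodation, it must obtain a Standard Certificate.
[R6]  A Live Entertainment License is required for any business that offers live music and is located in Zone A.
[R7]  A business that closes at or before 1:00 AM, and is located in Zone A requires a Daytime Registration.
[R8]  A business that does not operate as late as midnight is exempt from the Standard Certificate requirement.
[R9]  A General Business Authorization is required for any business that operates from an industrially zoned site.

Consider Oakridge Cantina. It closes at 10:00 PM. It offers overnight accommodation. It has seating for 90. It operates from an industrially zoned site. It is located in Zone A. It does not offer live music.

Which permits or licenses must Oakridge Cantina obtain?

General Business Authorization, Standard License

[R1] seating 90 < 128; operates from an industrially zoned site (not: occupies leased commercial space) → Trade Permit not required.
[R2] is located in Zone A; seating 90 < 96 → Zone A License not required.
[R3] seating 90 ≤ 108; offers overnight accommodation → Standard License required.
[R4] seating 90 < 106; operates from an industrially zoned site → exempt from Daytime Registration.
[R5] is located in Zone A; operates from an industrially zoned site; offers overnight accommodation → Standard Certificate required.
[R6] does not offer live music; is located in Zone A → Live Entertainment License not required.
[R7] closes 10:00 PM, at/before 1:00 AM; is located in Zone A → Daytime Registration required.
[R8] closes 10:00 PM, at/before midnight → exempt from Standard Certificate.
[R9] operates from an industrially zoned site → General Business Authorization required.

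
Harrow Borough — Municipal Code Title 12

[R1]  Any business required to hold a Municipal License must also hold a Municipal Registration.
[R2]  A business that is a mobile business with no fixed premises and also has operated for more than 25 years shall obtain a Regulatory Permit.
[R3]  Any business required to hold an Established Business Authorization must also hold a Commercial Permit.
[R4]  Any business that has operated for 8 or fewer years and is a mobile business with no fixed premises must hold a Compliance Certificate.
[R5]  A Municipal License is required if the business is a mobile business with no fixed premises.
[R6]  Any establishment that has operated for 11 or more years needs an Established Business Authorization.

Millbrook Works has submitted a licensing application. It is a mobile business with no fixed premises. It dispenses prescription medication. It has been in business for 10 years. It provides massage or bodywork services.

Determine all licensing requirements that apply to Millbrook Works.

[R1] Municipal License is required → Municipal Registration also required.
[R2] is a mobile business with no fixed premises; years in business 10 ≤ 25 → Regulatory Permit not required.
[R3] Established Business Authorization is not required → no effect.
[R4] years in business 10 > 8; is a mobile business with no fixed premises → Compliance Certificate not required.
[R5] is a mobile business with no fixed premises → Municipal License required.
[R6] years in business 10 < 11 → Established Business Authorization not required.

Municipal License, Municipal Registration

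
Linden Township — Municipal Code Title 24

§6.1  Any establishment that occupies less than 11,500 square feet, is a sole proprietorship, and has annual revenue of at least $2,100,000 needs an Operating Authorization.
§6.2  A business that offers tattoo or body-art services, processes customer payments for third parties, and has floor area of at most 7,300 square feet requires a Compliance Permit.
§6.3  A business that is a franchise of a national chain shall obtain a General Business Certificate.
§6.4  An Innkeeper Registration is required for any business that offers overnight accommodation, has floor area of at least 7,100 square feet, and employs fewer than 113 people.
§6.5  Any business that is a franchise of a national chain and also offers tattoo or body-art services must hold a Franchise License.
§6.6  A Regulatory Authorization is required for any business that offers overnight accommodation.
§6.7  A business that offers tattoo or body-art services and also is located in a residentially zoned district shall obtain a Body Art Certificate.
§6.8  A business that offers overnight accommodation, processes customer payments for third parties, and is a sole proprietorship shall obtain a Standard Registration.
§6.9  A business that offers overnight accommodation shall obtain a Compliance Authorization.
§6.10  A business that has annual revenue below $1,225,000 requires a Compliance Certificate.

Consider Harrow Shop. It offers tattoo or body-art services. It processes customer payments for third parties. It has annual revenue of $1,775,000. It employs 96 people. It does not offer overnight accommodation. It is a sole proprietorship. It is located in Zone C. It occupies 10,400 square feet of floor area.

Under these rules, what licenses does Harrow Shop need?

None

§6.1 floor area 10,400 square feet < 11,500 square feet; is a sole proprietorship; revenue $1,775,000 < $2,100,000 → Operating Authorization not required.
§6.2 offers tattoo or body-art services; processes customer payments for third parties; floor area 10,400 square feet > 7,300 square feet → Compliance Permit not required.
§6.3 is a sole proprietorship (not: is a franchise of a national chain) → General Business Certificate not required.
§6.4 does not offer overnight accommodation; floor area 10,400 square feet ≥ 7,100 square feet; employees 96 < 113 → Innkeeper Registration not required.
§6.5 is a sole proprietorship (not: is a franchise of a national chain); offers tattoo or body-art services → Franchise License not required.
§6.6 does not offer overnight accommodation → Regulatory Authorization not required.
§6.7 offers tattoo or body-art services; is located in Zone C (not: is located in a residentially zoned district) → Body Art Certificate not required.
§6.8 does not offer overnight accommodation; processes customer payments for third parties; is a sole proprietorship → Standard Registration not required.
§6.9 does not offer overnight accommodation → Compliance Authorization not required.
§6.10 revenue $1,775,000 ≥ $1,225,000 → Compliance Certificate not required.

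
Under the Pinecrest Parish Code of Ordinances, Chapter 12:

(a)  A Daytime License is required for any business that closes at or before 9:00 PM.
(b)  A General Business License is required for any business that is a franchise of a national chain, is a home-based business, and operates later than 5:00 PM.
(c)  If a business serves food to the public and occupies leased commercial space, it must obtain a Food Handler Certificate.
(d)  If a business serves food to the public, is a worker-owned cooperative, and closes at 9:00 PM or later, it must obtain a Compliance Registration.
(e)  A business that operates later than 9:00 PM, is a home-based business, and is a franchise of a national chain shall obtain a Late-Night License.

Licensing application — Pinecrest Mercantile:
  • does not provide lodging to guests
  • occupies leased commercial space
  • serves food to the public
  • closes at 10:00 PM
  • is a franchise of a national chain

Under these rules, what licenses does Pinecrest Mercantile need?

Food Handler Certificate

(a) closes 10:00 PM, after 9:00 PM → Daytime License not required.
(b) is a franchise of a national chain; occupies leased commercial space (not: is a home-based business); closes 10:00 PM, after 5:00 PM → General Business License not required.
(c) serves food to the public; occupies leased commercial space → Food Handler Certificate required.
(d) serves food to the public; is a franchise of a national chain (not: is a worker-owned cooperative); closes 10:00 PM, after 9:00 PM → Compliance Registration not required.
(e) closes 10:00 PM, after 9:00 PM; occupies leased commercial space (not: is a home-based business); is a franchise of a national chain → Late-Night License not required.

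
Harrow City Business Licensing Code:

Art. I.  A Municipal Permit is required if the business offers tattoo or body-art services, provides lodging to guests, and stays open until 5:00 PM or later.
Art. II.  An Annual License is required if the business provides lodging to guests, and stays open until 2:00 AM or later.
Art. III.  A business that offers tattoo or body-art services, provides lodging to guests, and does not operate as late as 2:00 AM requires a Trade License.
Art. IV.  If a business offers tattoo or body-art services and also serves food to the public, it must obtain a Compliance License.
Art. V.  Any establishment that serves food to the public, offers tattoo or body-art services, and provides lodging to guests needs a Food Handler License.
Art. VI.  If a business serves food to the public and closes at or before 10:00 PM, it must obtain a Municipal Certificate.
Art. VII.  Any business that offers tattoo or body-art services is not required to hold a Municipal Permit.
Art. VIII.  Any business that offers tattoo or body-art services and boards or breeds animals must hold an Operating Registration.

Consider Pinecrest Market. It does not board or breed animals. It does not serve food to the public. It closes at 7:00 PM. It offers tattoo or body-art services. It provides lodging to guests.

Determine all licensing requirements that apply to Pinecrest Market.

Trade License

Art. I. offers tattoo or body-art services; provides lodging to guests; closes 7:00 PM, after 5:00 PM → Municipal Permit required.
Art. II. provides lodging to guests; closes 7:00 PM, at/before 2:00 AM → Annual License not required.
Art. III. offers tattoo or body-art services; provides lodging to guests; closes 7:00 PM, at/before 2:00 AM → Trade License required.
Art. IV. offers tattoo or body-art services; does not serve food to the public → Compliance License not required.
Art. V. does not serve food to the public; offers tattoo or body-art services; provides lodging to guests → Food Handler License not required.
Art. VI. does not serve food to the public; closes 7:00 PM, at/before 10:00 PM → Municipal Certificate not required.
Art. VII. offers tattoo or body-art services → exempt from Municipal Permit.
Art. VIII. offers tattoo or body-art services; does not board or breed animals → Operating Registration not required.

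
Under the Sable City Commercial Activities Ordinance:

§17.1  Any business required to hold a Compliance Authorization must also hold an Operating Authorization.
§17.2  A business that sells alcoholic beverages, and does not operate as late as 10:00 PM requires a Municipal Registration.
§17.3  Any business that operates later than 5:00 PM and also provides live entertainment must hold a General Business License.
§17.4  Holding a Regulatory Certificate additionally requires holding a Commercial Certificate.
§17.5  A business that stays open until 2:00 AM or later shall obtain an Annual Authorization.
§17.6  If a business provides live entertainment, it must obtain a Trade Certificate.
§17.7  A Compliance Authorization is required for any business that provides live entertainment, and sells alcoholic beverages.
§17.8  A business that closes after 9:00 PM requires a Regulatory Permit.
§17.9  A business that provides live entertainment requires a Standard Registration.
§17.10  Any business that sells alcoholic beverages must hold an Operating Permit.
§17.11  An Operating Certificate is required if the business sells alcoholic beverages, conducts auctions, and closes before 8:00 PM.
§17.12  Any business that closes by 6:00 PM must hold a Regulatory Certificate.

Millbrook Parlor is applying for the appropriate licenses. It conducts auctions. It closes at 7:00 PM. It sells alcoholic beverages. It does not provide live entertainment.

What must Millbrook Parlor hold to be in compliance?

Municipal Registration, Operating Certificate, Operating Permit

§17.1 Compliance Authorization is not required → no effect.
§17.2 sells alcoholic beverages; closes 7:00 PM, at/before 10:00 PM → Municipal Registration required.
§17.3 closes 7:00 PM, after 5:00 PM; does not provide live entertainment → General Business License not required.
§17.4 Regulatory Certificate is not required → no effect.
§17.5 closes 7:00 PM, at/before 2:00 AM → Annual Authorization not required.
§17.6 does not provide live entertainment → Trade Certificate not required.
§17.7 does not provide live entertainment; sells alcoholic beverages → Compliance Authorization not required.
§17.8 closes 7:00 PM, at/before 9:00 PM → Regulatory Permit not required.
§17.9 does not provide live entertainment → Standard Registration not required.
§17.10 sells alcoholic beverages → Operating Permit required.
§17.11 sells alcoholic beverages; conducts auctions; closes 7:00 PM, at/before 8:00 PM → Operating Certificate required.
§17.12 closes 7:00 PM, after 6:00 PM → Regulatory Certificate not required.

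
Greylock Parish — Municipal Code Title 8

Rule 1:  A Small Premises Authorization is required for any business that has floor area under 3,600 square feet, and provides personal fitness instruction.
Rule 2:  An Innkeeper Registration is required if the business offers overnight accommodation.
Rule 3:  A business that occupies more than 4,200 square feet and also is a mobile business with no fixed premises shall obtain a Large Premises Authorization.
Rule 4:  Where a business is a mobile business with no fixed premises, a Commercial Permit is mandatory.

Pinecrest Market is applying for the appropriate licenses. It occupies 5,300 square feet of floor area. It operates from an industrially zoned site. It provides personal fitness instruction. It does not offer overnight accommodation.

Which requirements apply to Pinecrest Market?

None

Rule 1: floor area 5,300 square feet ≥ 3,600 square feet; provides personal fitness instruction → Small Premises Authorization not required.
Rule 2: does not offer overnight accommodation → Innkeeper Registration not required.
Rule 3: floor area 5,300 square feet > 4,200 square feet; operates from an industrially zoned site (not: is a mobile business with no fixed premises) → Large Premises Authorization not required.
Rule 4: operates from an industrially zoned site (not: is a mobile business with no fixed premises) → Commercial Permit not required.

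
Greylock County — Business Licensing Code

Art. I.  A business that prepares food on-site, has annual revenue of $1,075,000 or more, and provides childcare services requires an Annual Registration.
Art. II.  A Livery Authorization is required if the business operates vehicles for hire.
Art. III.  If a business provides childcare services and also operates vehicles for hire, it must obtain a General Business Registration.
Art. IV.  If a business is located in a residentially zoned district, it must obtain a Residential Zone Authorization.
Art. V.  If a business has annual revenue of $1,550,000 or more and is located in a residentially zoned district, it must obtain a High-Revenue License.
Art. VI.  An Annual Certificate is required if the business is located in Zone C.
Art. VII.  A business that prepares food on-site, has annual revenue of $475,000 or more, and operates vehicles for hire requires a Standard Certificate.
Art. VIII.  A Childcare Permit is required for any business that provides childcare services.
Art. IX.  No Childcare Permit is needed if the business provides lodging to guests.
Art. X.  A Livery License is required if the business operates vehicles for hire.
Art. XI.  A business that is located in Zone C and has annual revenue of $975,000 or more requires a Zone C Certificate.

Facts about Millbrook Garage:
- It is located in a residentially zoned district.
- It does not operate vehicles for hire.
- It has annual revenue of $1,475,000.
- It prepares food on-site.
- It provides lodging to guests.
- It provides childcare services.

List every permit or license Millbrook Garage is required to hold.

Annual Registration, Residential Zone Authorization

Art. I. prepares food on-site; revenue $1,475,000 ≥ $1,075,000; provides childcare services → Annual Registration required.
Art. II. does not operate vehicles for hire → Livery Authorization not required.
Art. III. provides childcare services; does not operate vehicles for hire → General Business Registration not required.
Art. IV. is located in a residentially zoned district → Residential Zone Authorization required.
Art. V. revenue $1,475,000 < $1,550,000; is located in a residentially zoned district → High-Revenue License not required.
Art. VI. is located in a residentially zoned district (not: is located in Zone C) → Annual Certificate not required.
Art. VII. prepares food on-site; revenue $1,475,000 ≥ $475,000; does not operate vehicles for hire → Standard Certificate not required.
Art. VIII. provides childcare services → Childcare Permit required.
Art. IX. provides lodging to guests → exempt from Childcare Permit.
Art. X. does not operate vehicles for hire → Livery License not required.
Art. XI. is located in a residentially zoned district (not: is located in Zone C); revenue $1,475,000 ≥ $975,000 → Zone C Certificate not required.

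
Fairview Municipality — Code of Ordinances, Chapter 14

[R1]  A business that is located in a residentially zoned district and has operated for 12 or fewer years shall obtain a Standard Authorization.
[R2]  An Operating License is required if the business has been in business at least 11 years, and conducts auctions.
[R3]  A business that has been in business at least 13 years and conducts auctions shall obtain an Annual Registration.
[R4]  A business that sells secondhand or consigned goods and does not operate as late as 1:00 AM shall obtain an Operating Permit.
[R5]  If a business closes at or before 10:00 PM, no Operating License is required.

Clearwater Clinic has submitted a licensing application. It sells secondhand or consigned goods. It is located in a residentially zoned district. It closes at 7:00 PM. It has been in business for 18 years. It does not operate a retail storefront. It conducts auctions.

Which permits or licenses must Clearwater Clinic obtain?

Annual Registration, Operating Permit

[R1] is located in a residentially zoned district; years in business 18 > 12 → Standard Authorization not required.
[R2] years in business 18 ≥ 11; conducts auctions → Operating License required.
[R3] years in business 18 ≥ 13; conducts auctions → Annual Registration required.
[R4] sells secondhand or consigned goods; closes 7:00 PM, at/before 1:00 AM → Operating Permit required.
[R5] closes 7:00 PM, at/before 10:00 PM → exempt from Operating License.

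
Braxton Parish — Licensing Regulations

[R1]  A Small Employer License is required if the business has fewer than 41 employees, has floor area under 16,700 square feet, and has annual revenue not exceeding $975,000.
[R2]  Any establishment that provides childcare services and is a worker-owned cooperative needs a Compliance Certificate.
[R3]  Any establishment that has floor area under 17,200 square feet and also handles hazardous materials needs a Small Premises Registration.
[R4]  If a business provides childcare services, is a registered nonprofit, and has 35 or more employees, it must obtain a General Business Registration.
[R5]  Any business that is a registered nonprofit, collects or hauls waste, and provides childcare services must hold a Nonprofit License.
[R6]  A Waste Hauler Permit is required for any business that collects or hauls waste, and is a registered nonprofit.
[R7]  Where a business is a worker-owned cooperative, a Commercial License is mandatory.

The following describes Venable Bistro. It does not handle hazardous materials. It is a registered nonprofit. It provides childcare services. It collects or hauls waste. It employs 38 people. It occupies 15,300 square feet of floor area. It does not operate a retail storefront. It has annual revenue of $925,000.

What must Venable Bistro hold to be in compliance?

General Business Registration, Nonprofit License, Small Employer License, Waste Hauler Permit

[R1] employees 38 < 41; floor area 15,300 square feet < 16,700 square feet; revenue $925,000 ≤ $975,000 → Small Employer License required.
[R2] provides childcare services; is a registered nonprofit (not: is a worker-owned cooperative) → Compliance Certificate not required.
[R3] floor area 15,300 square feet < 17,200 square feet; does not handle hazardous materials → Small Premises Registration not required.
[R4] provides childcare services; is a registered nonprofit; employees 38 ≥ 35 → General Business Registration required.
[R5] is a registered nonprofit; collects or hauls waste; provides childcare services → Nonprofit License required.
[R6] collects or hauls waste; is a registered nonprofit → Waste Hauler Permit required.
[R7] is a registered nonprofit (not: is a worker-owned cooperative) → Commercial License not required.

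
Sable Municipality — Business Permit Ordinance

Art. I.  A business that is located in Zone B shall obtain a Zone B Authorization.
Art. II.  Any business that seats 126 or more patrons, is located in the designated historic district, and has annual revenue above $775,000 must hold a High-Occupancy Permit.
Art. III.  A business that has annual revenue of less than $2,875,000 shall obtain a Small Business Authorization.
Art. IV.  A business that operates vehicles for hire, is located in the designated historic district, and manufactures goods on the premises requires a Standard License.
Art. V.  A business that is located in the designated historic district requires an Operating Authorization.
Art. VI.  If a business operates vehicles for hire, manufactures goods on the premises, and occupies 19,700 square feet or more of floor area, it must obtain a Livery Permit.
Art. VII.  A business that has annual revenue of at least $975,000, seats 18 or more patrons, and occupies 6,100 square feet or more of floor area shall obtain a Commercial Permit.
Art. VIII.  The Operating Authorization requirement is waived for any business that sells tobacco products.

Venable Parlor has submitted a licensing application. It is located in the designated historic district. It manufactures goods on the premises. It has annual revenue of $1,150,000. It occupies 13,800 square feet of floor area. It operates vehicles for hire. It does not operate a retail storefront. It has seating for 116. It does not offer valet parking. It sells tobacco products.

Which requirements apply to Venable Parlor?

Art. I. is located in the designated historic district (not: is located in Zone B) → Zone B Authorization not required.
Art. II. seating 116 < 126; is located in the designated historic district; revenue $1,150,000 > $775,000 → High-Occupancy Permit not required.
Art. III. revenue $1,150,000 < $2,875,000 → Small Business Authorization required.
Art. IV. operates vehicles for hire; is located in the designated historic district; manufactures goods on the premises → Standard License required.
Art. V. is located in the designated historic district → Operating Authorization required.
Art. VI. operates vehicles for hire; manufactures goods on the premises; floor area 13,800 square feet < 19,700 square feet → Livery Permit not required.
Art. VII. revenue $1,150,000 ≥ $975,000; seating 116 ≥ 18; floor area 13,800 square feet ≥ 6,100 square feet → Commercial Permit required.
Art. VIII. sells tobacco products → exempt from Operating Authorization.

Commercial Permit, Small Business Authorization, Standard License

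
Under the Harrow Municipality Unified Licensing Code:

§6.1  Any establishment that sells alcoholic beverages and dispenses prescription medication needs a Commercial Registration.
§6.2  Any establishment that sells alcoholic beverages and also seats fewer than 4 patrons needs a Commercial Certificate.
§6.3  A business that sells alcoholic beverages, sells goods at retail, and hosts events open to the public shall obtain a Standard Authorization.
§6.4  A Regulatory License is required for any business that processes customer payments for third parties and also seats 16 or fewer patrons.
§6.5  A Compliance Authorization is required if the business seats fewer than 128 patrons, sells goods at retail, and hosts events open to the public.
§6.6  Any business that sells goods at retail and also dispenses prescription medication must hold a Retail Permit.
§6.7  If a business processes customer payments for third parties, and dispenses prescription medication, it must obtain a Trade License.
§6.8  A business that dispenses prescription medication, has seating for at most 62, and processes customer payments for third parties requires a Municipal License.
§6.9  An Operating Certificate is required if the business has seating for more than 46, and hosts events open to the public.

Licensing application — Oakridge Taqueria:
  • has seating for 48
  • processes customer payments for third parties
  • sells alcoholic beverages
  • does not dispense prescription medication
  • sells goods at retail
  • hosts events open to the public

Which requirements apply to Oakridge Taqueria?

§6.1 sells alcoholic beverages; does not dispense prescription medication → Commercial Registration not required.
§6.2 sells alcoholic beverages; seating 48 ≥ 4 → Commercial Certificate not required.
§6.3 sells alcoholic beverages; sells goods at retail; hosts events open to the public → Standard Authorization required.
§6.4 processes customer payments for third parties; seating 48 > 16 → Regulatory License not required.
§6.5 seating 48 < 128; sells goods at retail; hosts events open to the public → Compliance Authorization required.
§6.6 sells goods at retail; does not dispense prescription medication → Retail Permit not required.
§6.7 processes customer payments for third parties; does not dispense prescription medication → Trade License not required.
§6.8 does not dispense prescription medication; seating 48 ≤ 62; processes customer payments for third parties → Municipal License not required.
§6.9 seating 48 > 46; hosts events open to the public → Operating Certificate required.

Compliance Authorization, Operating Certificate, Standard Authorization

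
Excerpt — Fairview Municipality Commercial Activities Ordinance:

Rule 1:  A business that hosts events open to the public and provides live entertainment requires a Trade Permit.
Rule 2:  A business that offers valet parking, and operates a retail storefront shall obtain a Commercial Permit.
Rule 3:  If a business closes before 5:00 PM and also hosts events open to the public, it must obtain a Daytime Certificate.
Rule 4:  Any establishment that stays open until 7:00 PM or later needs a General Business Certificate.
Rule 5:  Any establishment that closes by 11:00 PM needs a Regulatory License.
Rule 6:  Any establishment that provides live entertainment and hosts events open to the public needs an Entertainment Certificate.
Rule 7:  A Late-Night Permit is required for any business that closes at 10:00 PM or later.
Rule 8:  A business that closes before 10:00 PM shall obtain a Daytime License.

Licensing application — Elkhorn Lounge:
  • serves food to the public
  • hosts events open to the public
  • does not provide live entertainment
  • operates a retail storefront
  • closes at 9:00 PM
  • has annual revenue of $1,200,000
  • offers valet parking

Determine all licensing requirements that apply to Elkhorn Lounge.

Rule 1: hosts events open to the public; does not provide live entertainment → Trade Permit not required.
Rule 2: offers valet parking; operates a retail storefront → Commercial Permit required.
Rule 3: closes 9:00 PM, after 5:00 PM; hosts events open to the public → Daytime Certificate not required.
Rule 4: closes 9:00 PM, after 7:00 PM → General Business Certificate required.
Rule 5: closes 9:00 PM, at/before 11:00 PM → Regulatory License required.
Rule 6: does not provide live entertainment; hosts events open to the public → Entertainment Certificate not required.
Rule 7: closes 9:00 PM, at/before 10:00 PM → Late-Night Permit not required.
Rule 8: closes 9:00 PM, at/before 10:00 PM → Daytime License required.

Commercial Permit, Daytime License, General Business Certificate, Regulatory License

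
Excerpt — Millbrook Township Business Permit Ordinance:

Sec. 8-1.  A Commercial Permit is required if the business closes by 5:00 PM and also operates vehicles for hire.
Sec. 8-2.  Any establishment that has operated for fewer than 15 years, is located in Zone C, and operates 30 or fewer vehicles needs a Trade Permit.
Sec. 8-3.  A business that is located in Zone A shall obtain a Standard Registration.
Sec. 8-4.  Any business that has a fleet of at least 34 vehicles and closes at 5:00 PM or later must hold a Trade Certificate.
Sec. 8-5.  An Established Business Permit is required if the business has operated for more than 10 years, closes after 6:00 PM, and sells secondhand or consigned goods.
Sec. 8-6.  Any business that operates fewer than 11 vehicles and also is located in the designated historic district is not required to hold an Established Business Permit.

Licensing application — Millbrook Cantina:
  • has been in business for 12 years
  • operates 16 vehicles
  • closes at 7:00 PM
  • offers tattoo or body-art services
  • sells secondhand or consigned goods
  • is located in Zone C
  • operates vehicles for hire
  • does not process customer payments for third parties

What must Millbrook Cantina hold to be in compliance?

Established Business Permit, Trade Permit

Sec. 8-1. closes 7:00 PM, after 5:00 PM; operates vehicles for hire → Commercial Permit not required.
Sec. 8-2. years in business 12 < 15; is located in Zone C; vehicles 16 ≤ 30 → Trade Permit required.
Sec. 8-3. is located in Zone C (not: is located in Zone A) → Standard Registration not required.
Sec. 8-4. vehicles 16 < 34; closes 7:00 PM, after 5:00 PM → Trade Certificate not required.
Sec. 8-5. years in business 12 > 10; closes 7:00 PM, after 6:00 PM; sells secondhand or consigned goods → Established Business Permit required.
Sec. 8-6. vehicles 16 ≥ 11; is located in Zone C (not: is located in the designated historic district) → Established Business Permit exemption does not apply.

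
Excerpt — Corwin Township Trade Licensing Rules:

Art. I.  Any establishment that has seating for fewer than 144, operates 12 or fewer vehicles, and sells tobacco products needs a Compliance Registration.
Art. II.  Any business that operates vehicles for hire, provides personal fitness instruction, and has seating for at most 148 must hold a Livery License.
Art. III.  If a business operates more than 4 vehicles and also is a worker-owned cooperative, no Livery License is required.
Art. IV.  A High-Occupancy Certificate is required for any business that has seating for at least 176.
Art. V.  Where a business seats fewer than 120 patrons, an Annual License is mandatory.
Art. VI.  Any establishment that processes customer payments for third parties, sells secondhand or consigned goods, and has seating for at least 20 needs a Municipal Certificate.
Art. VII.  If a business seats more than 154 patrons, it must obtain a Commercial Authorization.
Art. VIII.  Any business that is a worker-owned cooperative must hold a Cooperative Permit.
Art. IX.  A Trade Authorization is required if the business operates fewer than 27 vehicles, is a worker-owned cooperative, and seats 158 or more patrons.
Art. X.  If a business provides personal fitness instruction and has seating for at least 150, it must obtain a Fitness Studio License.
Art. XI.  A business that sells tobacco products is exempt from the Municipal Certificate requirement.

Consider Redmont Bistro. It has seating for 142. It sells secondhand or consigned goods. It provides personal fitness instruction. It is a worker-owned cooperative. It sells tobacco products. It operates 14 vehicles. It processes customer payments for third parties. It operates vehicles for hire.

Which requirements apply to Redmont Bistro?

Cooperative Permit

Art. I. seating 142 < 144; vehicles 14 > 12; sells tobacco products → Compliance Registration not required.
Art. II. operates vehicles for hire; provides personal fitness instruction; seating 142 ≤ 148 → Livery License required.
Art. III. vehicles 14 > 4; is a worker-owned cooperative → exempt from Livery License.
Art. IV. seating 142 < 176 → High-Occupancy Certificate not required.
Art. V. seating 142 ≥ 120 → Annual License not required.
Art. VI. processes customer payments for third parties; sells secondhand or consigned goods; seating 142 ≥ 20 → Municipal Certificate required.
Art. VII. seating 142 ≤ 154 → Commercial Authorization not required.
Art. VIII. is a worker-owned cooperative → Cooperative Permit required.
Art. IX. vehicles 14 < 27; is a worker-owned cooperative; seating 142 < 158 → Trade Authorization not required.
Art. X. provides personal fitness instruction; seating 142 < 150 → Fitness Studio License not required.
Art. XI. sells tobacco products → exempt from Municipal Certificate.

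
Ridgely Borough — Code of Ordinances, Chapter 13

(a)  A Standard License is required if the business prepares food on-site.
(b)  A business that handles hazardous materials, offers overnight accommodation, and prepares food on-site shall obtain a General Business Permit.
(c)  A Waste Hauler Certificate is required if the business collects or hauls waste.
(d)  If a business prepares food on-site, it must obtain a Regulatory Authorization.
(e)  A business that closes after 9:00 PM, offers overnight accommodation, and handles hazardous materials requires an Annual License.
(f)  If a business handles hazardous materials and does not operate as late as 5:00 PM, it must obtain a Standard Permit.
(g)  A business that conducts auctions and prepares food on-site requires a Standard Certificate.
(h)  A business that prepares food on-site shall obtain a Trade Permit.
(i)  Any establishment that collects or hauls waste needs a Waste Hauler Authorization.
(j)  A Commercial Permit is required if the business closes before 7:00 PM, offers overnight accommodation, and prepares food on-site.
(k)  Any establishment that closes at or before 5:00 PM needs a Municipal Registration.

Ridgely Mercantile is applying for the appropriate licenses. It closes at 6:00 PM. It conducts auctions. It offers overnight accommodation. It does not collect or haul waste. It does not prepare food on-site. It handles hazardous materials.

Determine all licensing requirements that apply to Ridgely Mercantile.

None

(a) does not prepare food on-site → Standard License not required.
(b) handles hazardous materials; offers overnight accommodation; does not prepare food on-site → General Business Permit not required.
(c) does not collect or haul waste → Waste Hauler Certificate not required.
(d) does not prepare food on-site → Regulatory Authorization not required.
(e) closes 6:00 PM, at/before 9:00 PM; offers overnight accommodation; handles hazardous materials → Annual License not required.
(f) handles hazardous materials; closes 6:00 PM, after 5:00 PM → Standard Permit not required.
(g) conducts auctions; does not prepare food on-site → Standard Certificate not required.
(h) does not prepare food on-site → Trade Permit not required.
(i) does not collect or haul waste → Waste Hauler Authorization not required.
(j) closes 6:00 PM, at/before 7:00 PM; offers overnight accommodation; does not prepare food on-site → Commercial Permit not required.
(k) closes 6:00 PM, after 5:00 PM → Municipal Registration not required.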